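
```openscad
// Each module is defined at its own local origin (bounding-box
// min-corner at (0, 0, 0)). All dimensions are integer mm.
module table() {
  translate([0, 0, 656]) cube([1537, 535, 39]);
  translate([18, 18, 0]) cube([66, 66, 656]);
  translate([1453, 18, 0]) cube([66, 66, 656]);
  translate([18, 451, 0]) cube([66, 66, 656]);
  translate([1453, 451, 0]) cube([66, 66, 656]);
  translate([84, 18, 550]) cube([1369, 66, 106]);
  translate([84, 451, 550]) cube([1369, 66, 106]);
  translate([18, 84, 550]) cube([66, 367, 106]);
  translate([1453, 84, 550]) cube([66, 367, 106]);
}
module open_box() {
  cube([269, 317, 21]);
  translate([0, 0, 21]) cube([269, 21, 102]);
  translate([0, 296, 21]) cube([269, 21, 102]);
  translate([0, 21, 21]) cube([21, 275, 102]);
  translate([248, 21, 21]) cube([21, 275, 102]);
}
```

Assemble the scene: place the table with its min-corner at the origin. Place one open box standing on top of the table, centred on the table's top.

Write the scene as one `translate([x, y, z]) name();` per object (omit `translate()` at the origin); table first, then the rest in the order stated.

table();
translate([634, 109, 695]) open_box();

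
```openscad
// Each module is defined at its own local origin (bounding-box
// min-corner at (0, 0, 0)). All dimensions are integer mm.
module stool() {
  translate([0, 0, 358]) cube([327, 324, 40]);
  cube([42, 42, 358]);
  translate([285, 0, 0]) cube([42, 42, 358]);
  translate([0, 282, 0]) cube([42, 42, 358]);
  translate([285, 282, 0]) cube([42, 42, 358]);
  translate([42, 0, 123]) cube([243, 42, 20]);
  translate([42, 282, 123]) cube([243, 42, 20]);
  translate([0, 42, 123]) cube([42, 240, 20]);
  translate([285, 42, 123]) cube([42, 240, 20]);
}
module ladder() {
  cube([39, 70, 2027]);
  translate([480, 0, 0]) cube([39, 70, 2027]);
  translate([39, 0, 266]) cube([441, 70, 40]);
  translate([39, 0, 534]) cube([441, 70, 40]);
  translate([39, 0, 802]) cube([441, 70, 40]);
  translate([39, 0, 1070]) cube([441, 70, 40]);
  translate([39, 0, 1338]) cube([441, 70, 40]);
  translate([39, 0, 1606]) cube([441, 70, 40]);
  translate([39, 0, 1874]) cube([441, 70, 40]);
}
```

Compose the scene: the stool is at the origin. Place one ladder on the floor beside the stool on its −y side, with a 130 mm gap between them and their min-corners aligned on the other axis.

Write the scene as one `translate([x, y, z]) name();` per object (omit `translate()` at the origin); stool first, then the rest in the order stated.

stool();
translate([0, -200, 0]) ladder();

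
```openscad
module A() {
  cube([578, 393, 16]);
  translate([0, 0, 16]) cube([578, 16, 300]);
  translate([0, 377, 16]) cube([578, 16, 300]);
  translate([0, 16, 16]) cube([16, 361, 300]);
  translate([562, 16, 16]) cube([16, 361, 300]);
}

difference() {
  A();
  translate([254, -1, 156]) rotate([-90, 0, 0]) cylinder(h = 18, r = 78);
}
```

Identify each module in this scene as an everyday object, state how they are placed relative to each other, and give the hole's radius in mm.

The subtracted cylinder has r = 78 mm.

A is an open box. The open box has a circular hole through its front wall. The hole's radius is 78 mm.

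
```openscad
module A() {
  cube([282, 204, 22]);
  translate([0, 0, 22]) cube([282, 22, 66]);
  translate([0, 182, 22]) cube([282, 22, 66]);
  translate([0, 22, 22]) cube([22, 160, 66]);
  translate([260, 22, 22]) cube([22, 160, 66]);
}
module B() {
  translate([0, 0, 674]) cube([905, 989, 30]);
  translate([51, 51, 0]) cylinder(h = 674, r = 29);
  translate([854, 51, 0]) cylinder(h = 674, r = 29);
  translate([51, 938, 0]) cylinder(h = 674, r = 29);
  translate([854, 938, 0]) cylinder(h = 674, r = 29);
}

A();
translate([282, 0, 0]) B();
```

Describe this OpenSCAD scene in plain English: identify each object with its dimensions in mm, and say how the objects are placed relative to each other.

A is an open storage box with external size 282×204×88 mm and wall thickness 22 mm (the base is also 22 mm thick). The base covers the whole footprint; the four walls stand on the base, with the y-facing walls full-width and the x-facing walls fitting between their inner faces.

B is a table: top 905 mm (x) × 989 mm (y), 30 mm thick, upper face at z = 704 mm, on four round legs of 58 mm diameter, each leg's bounding box inset 22 mm from the nearest pair of top edges, running from z = 0 to the bottom of the top.

The table is against the open box's +x side, with their −y faces flush.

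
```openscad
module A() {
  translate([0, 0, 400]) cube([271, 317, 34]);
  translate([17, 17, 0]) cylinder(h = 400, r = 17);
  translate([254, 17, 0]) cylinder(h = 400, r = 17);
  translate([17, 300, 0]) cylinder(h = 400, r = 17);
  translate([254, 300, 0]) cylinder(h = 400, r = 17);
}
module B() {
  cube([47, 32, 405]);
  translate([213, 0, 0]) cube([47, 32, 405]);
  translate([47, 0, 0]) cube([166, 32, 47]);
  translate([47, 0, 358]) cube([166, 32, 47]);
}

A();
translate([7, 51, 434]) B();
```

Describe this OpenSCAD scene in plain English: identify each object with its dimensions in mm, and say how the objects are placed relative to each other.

A is a simple wooden stool: a rectangular seat 271 mm (x) by 317 mm (y), 34 mm thick, top face at z = 434 mm, on four round legs, each 34 mm in diameter. The legs rest on z = 0, each leg's axis is inset half a diameter from the nearest pair of seat edges (so the leg's bounding box is flush with the corner).

B is a picture frame with a 166×311 mm rectangular opening (x by z) and a uniform 47 mm border on every side. Frame depth is 32 mm along y. It is built from two vertical stiles running the full outside height and two horizontal rails spanning the gap between the stiles.

The picture frame is on top of the stool.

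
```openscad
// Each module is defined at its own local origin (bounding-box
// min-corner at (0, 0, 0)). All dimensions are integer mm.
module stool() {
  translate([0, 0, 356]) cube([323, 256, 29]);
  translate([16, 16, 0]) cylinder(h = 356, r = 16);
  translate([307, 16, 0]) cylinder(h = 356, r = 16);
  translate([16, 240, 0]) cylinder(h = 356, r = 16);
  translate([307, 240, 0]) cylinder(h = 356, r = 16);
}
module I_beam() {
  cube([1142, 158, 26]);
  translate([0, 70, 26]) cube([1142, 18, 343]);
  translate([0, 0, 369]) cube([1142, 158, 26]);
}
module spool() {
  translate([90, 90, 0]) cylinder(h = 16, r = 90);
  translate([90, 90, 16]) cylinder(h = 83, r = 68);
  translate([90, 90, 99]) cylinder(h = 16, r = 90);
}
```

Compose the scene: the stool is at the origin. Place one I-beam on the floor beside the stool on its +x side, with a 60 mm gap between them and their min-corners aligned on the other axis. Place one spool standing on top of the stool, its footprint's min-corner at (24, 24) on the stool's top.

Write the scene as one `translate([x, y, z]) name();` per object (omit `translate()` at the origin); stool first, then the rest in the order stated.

stool();
translate([383, 0, 0]) I_beam();
translate([24, 24, 385]) spool();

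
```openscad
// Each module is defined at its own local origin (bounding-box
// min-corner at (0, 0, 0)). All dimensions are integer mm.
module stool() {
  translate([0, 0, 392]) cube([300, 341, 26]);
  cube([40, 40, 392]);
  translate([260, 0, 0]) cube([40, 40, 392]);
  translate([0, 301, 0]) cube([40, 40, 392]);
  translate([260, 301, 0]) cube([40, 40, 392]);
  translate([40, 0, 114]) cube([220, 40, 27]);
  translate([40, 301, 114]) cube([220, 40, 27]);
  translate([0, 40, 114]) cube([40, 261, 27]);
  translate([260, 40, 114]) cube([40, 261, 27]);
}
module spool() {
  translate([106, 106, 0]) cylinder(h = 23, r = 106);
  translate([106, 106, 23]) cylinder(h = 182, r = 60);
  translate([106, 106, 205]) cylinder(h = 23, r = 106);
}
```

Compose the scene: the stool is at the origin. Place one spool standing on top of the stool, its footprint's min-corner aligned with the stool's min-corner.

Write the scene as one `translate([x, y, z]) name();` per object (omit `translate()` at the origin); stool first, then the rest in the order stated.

stool();
translate([0, 0, 418]) spool();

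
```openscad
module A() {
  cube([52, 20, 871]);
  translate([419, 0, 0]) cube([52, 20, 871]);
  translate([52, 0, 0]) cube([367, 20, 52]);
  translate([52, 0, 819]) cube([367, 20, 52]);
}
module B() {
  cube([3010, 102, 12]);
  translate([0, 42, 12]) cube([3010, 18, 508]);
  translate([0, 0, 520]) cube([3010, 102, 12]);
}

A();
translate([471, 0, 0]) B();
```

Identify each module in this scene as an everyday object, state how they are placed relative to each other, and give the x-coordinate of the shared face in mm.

A is a picture frame. B is an I-beam. The I-beam is against the picture frame's +x side, with their −y faces flush. The x-coordinate of the shared face is 471 mm.

The picture frame's +x face and the I-beam's −x face are both at x = 471 mm.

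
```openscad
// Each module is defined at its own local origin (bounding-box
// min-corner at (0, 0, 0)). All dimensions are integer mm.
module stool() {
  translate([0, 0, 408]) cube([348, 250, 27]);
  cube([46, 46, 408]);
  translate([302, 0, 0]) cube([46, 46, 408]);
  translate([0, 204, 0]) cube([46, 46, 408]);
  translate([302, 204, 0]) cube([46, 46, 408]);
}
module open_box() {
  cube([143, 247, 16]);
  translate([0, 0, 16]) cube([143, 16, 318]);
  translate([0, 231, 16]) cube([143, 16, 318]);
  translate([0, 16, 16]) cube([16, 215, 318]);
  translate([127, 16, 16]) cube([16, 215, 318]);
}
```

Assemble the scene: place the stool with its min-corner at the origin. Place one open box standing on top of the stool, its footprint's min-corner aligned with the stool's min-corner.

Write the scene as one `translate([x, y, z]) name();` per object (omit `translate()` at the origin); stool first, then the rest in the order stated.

stool();
translate([0, 0, 435]) open_box();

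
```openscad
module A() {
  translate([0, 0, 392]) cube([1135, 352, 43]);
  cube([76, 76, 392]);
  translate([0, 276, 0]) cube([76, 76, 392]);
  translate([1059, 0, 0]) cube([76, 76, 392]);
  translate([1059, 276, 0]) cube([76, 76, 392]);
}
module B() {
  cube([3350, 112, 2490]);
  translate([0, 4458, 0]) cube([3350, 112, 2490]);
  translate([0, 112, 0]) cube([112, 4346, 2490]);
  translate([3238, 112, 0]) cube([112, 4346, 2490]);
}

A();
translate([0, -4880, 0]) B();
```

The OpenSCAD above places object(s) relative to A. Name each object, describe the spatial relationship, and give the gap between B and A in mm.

A is a bench. B is a house frame. The house frame is on the floor beside the bench on its −y side. The gap between the house frame and the bench is 310 mm.

The house frame's nearest face is 310 mm from the bench's −y face.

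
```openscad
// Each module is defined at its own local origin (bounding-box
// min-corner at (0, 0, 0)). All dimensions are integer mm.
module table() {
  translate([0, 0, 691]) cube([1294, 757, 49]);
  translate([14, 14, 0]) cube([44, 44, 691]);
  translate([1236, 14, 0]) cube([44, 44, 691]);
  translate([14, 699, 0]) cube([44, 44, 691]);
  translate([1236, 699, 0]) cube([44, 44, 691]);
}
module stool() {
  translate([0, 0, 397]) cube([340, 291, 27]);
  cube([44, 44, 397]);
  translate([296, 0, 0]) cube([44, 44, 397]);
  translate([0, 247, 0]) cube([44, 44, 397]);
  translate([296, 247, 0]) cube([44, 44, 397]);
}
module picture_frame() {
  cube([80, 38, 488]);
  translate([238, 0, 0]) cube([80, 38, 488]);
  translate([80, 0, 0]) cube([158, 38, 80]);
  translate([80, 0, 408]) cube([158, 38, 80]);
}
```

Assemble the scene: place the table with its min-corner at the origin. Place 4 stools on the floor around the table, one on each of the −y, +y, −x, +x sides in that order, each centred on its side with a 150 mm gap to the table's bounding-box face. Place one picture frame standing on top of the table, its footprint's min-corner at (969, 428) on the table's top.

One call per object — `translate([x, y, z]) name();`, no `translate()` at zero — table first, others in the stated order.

table();
translate([477, -441, 0]) stool();
translate([477, 907, 0]) stool();
translate([-490, 233, 0]) stool();
translate([1444, 233, 0]) stool();
translate([969, 428, 740]) picture_frame();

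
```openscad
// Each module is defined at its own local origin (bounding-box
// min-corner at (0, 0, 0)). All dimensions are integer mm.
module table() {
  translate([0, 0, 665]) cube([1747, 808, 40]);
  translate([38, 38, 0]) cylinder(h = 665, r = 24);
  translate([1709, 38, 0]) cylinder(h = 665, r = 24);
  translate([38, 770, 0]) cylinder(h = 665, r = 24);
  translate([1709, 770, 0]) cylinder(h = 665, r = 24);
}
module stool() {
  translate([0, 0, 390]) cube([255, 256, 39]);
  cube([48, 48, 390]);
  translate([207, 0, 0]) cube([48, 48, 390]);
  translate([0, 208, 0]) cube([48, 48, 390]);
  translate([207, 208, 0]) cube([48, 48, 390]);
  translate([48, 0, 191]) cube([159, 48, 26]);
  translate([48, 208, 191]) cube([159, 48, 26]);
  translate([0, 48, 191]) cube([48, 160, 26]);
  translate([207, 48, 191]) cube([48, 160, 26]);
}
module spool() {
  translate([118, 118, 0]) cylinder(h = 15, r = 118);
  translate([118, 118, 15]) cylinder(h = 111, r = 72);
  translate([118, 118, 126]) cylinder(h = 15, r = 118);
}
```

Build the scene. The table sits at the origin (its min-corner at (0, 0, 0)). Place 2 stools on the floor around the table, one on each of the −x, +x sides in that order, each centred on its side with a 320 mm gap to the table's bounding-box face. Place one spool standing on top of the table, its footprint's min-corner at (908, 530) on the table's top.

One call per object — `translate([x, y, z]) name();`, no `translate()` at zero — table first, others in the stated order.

table();
translate([-575, 276, 0]) stool();
translate([2067, 276, 0]) stool();
translate([908, 530, 705]) spool();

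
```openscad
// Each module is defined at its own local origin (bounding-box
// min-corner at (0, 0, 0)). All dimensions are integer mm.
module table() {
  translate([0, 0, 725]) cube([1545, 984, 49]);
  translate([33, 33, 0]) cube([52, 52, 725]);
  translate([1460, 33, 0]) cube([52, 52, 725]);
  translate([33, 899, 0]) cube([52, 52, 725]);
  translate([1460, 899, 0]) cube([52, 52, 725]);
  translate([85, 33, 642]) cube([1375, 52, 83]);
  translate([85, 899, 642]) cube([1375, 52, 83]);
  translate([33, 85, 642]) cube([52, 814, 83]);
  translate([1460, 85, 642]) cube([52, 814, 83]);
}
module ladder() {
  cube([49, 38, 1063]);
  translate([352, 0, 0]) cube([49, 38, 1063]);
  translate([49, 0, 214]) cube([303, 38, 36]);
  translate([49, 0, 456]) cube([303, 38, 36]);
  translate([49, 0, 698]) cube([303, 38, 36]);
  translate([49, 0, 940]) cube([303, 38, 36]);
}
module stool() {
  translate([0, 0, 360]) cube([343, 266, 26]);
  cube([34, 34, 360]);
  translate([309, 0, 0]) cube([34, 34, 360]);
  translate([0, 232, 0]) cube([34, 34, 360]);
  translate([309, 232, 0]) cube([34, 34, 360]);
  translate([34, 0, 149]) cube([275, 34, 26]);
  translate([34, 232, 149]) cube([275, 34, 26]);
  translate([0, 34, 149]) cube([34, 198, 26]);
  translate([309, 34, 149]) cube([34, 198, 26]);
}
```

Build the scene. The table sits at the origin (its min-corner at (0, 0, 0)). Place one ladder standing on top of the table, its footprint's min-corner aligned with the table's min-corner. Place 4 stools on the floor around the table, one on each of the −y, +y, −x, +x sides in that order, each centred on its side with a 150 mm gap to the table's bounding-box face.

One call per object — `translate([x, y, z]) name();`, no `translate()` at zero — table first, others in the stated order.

table();
translate([0, 0, 774]) ladder();
translate([601, -416, 0]) stool();
translate([601, 1134, 0]) stool();
translate([-493, 359, 0]) stool();
translate([1695, 359, 0]) stool();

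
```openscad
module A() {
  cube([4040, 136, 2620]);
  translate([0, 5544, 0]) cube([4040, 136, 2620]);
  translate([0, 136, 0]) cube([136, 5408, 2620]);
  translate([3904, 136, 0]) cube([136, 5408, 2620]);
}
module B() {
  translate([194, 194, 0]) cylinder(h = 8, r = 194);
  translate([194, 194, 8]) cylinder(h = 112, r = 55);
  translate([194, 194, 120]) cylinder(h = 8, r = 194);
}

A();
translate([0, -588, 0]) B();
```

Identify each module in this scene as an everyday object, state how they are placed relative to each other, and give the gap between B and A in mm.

A is a house frame. B is a spool. The spool is on the floor beside the house frame on its −y side. The gap between the spool and the house frame is 200 mm.

The spool's nearest face is 200 mm from the house frame's −y face.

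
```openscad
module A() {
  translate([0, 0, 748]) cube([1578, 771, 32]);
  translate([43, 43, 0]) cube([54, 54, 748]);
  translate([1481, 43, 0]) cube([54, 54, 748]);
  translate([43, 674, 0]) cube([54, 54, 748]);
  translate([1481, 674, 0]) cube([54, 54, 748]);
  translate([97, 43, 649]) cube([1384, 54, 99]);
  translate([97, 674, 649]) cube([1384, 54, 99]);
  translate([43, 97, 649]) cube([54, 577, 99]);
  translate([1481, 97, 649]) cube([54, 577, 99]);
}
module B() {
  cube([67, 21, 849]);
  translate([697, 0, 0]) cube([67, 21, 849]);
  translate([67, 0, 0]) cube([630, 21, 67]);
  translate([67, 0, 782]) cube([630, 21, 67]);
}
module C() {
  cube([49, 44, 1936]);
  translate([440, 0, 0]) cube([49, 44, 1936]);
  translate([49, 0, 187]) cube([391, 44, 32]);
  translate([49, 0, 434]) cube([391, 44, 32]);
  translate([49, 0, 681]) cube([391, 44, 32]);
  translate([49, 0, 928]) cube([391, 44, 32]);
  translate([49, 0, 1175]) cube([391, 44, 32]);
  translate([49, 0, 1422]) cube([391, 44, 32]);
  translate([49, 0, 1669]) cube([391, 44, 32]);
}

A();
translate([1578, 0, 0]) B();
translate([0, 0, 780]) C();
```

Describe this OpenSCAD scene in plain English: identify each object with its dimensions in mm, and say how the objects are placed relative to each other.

A is a table with a 1578×771 mm rectangular top, 32 mm thick, top surface at z = 780 mm, supported by four 54×54 mm square legs, each inset 43 mm from the nearest pair of top edges, running from the floor. Four apron rails, 54 mm thick and 99 mm tall, run between adjacent legs with their top edges flush with the underside of the top and their outer faces flush with the legs' outer faces.

B is a rectangular picture frame lying in the x–z plane (depth along y). The opening is 630 mm wide (x) by 715 mm tall (z), surrounded by a border 67 mm wide on all four sides. The frame is 21 mm deep and is made of two full-height vertical stiles with two horizontal rails fitted between them.

C is a straight ladder. Two 49×44 mm vertical rails, 1936 mm tall, stand 489 mm apart (outside-to-outside) with their front faces coplanar on the −y side. 7 rungs, each 44 mm deep and 32 mm tall, span between the inner faces of the rails, front faces flush with the rails. The lowest rung's underside is at z = 187 mm and rungs are spaced 247 mm apart (underside to underside).

The picture frame is against the table's +x side, with their −y faces flush. The ladder is on top of the table.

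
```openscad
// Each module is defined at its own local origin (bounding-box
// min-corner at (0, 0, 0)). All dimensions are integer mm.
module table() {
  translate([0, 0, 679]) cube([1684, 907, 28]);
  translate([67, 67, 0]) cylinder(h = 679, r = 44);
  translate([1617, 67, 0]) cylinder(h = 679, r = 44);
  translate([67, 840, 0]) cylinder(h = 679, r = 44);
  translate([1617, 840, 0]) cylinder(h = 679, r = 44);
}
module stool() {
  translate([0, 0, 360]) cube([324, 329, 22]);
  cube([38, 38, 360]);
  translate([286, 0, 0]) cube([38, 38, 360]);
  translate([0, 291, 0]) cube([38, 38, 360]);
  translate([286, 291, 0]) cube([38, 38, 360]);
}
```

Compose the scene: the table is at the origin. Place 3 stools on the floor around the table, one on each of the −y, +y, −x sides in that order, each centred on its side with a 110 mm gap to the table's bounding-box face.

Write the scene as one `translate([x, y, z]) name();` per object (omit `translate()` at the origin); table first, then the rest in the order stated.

table();
translate([680, -439, 0]) stool();
translate([680, 1017, 0]) stool();
translate([-434, 289, 0]) stool();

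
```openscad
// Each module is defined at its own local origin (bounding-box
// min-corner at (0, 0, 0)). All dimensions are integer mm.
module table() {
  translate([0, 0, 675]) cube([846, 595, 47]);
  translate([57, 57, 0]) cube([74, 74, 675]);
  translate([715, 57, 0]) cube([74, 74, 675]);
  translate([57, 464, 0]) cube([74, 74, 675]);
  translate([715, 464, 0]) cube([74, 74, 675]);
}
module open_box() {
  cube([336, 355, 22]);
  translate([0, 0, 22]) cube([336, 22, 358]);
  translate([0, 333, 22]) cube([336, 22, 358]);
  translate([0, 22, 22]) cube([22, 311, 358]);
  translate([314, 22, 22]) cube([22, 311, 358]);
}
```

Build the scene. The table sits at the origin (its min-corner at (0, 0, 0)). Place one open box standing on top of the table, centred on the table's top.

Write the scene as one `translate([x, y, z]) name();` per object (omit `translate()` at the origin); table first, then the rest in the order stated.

table();
translate([255, 120, 722]) open_box();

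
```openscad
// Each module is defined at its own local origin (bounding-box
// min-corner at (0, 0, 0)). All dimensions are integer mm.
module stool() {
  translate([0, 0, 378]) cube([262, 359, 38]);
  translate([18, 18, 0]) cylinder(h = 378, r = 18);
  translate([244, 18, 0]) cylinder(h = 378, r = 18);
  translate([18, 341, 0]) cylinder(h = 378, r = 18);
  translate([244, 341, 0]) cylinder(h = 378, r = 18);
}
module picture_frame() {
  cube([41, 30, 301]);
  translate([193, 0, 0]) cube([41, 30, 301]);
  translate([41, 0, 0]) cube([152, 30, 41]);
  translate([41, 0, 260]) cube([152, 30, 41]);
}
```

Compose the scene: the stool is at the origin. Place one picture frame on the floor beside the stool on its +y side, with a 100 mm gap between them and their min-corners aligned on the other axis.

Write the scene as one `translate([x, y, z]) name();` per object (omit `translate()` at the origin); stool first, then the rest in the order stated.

stool();
translate([0, 459, 0]) picture_frame();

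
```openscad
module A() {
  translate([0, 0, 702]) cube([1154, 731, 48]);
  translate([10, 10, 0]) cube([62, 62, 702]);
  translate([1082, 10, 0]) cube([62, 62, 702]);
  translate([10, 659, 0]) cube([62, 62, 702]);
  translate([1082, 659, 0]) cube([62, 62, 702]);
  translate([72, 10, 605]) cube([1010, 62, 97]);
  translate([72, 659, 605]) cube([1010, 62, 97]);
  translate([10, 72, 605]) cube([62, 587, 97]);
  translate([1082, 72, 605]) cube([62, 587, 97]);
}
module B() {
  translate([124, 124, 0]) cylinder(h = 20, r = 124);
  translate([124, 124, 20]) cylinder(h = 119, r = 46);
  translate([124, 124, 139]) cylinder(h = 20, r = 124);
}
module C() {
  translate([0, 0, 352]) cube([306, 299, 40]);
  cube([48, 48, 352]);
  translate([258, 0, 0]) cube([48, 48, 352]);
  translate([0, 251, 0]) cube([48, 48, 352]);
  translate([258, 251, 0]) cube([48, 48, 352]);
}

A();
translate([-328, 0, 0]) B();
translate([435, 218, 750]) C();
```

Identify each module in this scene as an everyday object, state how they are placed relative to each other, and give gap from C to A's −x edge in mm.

The stool's min-x is at 435; the table's min-x is 0; gap = 435 mm.

A is a table. B is a spool. C is a stool. The spool is on the floor beside the table on its −x side. The stool is on top of the table. The gap from the stool to the table's −x edge is 435 mm.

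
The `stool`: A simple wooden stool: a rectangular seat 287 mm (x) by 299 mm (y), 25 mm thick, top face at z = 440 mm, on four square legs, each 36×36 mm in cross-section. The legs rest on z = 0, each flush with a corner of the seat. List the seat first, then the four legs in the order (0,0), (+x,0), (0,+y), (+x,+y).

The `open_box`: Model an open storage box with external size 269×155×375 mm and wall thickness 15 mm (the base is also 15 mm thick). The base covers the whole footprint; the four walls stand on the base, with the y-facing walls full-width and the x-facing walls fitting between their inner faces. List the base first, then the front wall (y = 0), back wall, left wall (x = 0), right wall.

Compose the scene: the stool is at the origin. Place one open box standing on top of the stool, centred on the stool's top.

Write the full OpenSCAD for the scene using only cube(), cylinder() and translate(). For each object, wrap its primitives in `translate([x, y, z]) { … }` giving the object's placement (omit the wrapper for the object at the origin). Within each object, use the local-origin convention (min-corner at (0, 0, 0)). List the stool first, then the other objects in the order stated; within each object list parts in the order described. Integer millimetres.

translate([0, 0, 415]) cube([287, 299, 25]);
cube([36, 36, 415]);
translate([251, 0, 0]) cube([36, 36, 415]);
translate([0, 263, 0]) cube([36, 36, 415]);
translate([251, 263, 0]) cube([36, 36, 415]);
translate([9, 72, 440]) {
  cube([269, 155, 15]);
  translate([0, 0, 15]) cube([269, 15, 360]);
  translate([0, 140, 15]) cube([269, 15, 360]);
  translate([0, 15, 15]) cube([15, 125, 360]);
  translate([254, 15, 15]) cube([15, 125, 360]);
}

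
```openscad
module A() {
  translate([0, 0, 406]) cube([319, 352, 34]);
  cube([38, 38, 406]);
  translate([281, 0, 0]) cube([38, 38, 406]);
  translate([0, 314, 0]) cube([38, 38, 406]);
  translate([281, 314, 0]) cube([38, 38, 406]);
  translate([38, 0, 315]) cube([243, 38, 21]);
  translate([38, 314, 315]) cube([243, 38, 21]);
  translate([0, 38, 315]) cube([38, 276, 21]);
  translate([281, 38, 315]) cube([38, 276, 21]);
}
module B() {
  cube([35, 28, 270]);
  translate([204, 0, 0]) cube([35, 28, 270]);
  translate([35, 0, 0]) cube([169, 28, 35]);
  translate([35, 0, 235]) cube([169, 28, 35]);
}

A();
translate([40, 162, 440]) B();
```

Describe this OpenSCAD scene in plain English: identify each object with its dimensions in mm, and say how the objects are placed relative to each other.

A is a four-legged stool. The seat is a 319×352×34 mm slab whose top surface is at z = 440 mm; four square legs, each 38×38 mm in cross-section, run from the floor (z = 0) to the underside of the seat, each flush with a corner of the seat. Four stretchers, 38 mm wide and 21 mm tall, connect adjacent legs with their undersides at z = 315 mm, each running between the inner faces of the legs it joins and aligned with the legs' outer faces on the other axis.

B is a rectangular picture frame lying in the x–z plane (depth along y). The opening is 169 mm wide (x) by 200 mm tall (z), surrounded by a border 35 mm wide on all four sides. The frame is 28 mm deep and is made of two full-height vertical stiles with two horizontal rails fitted between them.

The picture frame is on top of the stool, centred.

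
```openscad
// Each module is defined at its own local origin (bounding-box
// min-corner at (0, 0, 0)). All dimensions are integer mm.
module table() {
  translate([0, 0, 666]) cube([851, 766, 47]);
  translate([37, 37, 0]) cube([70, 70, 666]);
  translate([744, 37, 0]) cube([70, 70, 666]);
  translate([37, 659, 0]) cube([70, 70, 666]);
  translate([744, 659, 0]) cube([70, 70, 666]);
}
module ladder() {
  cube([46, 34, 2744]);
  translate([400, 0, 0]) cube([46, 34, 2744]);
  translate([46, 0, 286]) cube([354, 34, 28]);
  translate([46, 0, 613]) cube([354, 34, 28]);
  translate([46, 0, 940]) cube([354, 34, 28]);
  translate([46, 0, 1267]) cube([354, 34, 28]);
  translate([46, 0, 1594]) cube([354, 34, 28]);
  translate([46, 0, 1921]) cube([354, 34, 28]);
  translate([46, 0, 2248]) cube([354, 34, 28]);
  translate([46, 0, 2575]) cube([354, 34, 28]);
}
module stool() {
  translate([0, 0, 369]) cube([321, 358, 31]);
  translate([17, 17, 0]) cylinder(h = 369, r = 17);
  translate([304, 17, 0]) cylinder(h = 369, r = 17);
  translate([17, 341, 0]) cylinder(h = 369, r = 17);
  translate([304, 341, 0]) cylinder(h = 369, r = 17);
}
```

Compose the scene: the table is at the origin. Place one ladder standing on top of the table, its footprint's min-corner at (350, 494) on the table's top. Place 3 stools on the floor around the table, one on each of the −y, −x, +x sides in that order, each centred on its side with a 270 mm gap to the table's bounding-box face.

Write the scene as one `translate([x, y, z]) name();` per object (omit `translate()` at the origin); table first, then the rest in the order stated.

table();
translate([350, 494, 713]) ladder();
translate([265, -628, 0]) stool();
translate([-591, 204, 0]) stool();
translate([1121, 204, 0]) stool();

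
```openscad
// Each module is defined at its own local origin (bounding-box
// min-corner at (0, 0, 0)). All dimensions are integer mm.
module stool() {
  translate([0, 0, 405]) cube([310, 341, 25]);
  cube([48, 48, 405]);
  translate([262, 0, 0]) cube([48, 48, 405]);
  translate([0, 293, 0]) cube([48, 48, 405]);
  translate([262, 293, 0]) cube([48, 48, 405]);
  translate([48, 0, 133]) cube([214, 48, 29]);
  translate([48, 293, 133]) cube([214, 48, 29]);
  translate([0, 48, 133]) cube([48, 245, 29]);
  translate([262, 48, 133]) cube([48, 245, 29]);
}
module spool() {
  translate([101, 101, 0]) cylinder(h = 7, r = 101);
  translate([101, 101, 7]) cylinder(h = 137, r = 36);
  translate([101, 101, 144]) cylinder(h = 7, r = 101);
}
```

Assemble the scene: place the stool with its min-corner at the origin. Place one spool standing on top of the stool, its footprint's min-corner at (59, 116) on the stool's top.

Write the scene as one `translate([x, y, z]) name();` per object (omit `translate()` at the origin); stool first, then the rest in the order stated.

stool();
translate([59, 116, 430]) spool();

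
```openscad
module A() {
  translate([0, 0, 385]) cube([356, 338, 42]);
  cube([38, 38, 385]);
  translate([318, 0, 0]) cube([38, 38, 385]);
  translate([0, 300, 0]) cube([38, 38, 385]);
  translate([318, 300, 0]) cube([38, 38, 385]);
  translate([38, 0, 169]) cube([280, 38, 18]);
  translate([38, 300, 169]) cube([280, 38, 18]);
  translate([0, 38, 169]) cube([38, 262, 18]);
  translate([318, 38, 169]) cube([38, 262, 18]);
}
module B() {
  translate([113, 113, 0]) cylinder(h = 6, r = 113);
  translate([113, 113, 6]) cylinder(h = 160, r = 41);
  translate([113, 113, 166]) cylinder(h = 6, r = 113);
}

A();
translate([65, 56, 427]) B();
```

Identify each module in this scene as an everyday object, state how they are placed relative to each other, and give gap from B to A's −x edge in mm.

A is a stool. B is a spool. The spool is on top of the stool, centred. The gap from the spool to the stool's −x edge is 65 mm.

The spool's min-x is at 65; the stool's min-x is 0; gap = 65 mm.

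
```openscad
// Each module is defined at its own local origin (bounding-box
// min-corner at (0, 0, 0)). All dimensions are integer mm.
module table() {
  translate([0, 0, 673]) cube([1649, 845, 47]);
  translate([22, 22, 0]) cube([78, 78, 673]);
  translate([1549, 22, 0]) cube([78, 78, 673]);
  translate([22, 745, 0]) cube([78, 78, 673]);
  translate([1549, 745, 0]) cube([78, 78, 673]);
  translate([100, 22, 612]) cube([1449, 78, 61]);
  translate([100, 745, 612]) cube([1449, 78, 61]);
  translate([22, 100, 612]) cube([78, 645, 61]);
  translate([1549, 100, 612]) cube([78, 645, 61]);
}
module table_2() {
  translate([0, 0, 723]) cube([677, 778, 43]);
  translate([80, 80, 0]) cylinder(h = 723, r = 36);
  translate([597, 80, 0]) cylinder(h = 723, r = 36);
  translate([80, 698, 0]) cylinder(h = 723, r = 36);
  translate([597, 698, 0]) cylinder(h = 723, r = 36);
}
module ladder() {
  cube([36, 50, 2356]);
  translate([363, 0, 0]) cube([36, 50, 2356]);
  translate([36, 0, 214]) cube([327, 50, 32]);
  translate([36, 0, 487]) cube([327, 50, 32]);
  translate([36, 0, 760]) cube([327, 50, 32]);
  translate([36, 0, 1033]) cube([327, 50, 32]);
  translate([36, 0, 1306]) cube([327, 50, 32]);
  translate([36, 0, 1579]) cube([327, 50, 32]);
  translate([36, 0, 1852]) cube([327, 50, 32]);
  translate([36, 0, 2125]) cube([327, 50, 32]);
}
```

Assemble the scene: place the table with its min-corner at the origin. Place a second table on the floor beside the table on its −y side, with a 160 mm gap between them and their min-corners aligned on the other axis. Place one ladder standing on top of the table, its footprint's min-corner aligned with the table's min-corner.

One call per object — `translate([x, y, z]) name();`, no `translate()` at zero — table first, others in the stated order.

table();
translate([0, -938, 0]) table_2();
translate([0, 0, 720]) ladder();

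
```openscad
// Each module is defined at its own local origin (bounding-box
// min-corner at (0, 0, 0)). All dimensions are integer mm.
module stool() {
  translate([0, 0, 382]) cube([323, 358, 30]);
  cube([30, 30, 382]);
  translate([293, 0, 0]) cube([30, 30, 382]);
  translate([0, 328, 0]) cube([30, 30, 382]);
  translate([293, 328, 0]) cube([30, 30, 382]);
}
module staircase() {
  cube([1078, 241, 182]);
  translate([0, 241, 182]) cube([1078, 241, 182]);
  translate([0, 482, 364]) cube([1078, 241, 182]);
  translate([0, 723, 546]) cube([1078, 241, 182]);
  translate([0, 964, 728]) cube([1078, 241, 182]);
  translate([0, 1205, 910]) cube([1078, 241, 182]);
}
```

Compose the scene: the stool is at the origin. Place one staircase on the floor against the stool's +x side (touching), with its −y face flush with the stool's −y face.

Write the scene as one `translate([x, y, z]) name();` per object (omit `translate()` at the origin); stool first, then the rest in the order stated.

stool();
translate([323, 0, 0]) staircase();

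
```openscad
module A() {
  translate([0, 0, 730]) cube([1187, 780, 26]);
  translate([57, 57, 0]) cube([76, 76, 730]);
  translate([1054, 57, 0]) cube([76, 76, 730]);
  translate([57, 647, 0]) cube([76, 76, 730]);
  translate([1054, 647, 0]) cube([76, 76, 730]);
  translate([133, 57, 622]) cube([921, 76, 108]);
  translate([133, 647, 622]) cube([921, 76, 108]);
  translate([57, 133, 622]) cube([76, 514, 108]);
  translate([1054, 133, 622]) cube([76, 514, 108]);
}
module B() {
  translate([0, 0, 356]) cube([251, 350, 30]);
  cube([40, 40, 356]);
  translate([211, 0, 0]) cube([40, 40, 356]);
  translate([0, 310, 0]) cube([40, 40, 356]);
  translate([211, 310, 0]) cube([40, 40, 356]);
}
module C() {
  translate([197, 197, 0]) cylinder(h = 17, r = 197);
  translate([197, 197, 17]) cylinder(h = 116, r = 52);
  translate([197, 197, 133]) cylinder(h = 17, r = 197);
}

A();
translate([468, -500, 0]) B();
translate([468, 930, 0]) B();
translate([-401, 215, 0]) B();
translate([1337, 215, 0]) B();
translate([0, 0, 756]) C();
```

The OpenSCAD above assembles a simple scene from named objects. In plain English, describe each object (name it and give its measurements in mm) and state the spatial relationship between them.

A is a table with a 1187×780 mm rectangular top, 26 mm thick, top surface at z = 756 mm, supported by four 76×76 mm square legs, each inset 57 mm from the nearest pair of top edges, running from the floor. Four apron rails, 76 mm thick and 108 mm tall, run between adjacent legs with their top edges flush with the underside of the top and their outer faces flush with the legs' outer faces.

B is a four-legged stool. The seat is a 251×350×30 mm slab whose top surface is at z = 386 mm; four square legs, each 40×40 mm in cross-section, run from the floor (z = 0) to the underside of the seat, each flush with a corner of the seat.

C is a spool: two coaxial disc flanges of radius 197 mm and thickness 17 mm, joined by a core cylinder of radius 52 mm and height 116 mm. The lower flange rests on z = 0 and the three cylinders share a vertical axis.

Four stools sit around the table at the −y, +y, −x, +x sides. The spool is on top of the table.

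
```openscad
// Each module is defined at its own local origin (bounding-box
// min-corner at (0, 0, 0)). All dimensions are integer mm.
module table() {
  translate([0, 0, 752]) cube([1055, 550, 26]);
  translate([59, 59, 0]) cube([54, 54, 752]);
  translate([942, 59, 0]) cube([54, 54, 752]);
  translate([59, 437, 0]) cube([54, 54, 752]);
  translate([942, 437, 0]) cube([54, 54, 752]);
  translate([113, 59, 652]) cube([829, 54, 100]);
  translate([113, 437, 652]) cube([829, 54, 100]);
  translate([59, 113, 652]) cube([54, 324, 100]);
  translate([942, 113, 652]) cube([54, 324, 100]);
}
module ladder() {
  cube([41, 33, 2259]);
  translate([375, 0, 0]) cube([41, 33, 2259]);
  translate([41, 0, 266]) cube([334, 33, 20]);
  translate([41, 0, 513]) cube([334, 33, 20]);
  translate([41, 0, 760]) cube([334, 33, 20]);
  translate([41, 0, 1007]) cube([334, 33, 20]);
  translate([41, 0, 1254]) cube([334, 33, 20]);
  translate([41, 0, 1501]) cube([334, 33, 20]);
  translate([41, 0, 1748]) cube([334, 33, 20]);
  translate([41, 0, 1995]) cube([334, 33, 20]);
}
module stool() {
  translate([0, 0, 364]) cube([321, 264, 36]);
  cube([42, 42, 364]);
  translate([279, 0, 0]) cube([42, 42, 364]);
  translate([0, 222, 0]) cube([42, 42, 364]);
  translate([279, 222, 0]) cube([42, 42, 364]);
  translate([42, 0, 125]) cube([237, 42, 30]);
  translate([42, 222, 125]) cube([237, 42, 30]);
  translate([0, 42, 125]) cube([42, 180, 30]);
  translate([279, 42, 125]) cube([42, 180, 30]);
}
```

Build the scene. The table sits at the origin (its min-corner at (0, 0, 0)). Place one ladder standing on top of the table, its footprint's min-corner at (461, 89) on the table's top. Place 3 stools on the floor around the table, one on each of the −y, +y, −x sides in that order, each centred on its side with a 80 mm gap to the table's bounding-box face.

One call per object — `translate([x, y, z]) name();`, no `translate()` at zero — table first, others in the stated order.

table();
translate([461, 89, 778]) ladder();
translate([367, -344, 0]) stool();
translate([367, 630, 0]) stool();
translate([-401, 143, 0]) stool();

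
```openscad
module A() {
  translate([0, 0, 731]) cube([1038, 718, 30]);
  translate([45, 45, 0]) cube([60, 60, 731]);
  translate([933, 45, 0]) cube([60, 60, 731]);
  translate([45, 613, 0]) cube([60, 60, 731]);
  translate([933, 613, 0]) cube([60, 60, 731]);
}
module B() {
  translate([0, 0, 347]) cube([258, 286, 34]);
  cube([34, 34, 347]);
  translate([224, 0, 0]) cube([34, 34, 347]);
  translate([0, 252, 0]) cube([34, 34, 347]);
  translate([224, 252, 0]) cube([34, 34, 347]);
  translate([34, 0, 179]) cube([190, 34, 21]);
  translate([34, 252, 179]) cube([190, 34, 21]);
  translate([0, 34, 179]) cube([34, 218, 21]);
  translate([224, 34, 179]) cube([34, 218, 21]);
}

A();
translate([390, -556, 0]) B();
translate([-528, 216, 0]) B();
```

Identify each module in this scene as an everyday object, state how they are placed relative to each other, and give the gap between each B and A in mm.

A is a table. B is a stool. Two stools sit around the table at the −y, −x sides. The gap between each stool and the table is 270 mm.

Each stool's nearest face is 270 mm from the table's bounding box.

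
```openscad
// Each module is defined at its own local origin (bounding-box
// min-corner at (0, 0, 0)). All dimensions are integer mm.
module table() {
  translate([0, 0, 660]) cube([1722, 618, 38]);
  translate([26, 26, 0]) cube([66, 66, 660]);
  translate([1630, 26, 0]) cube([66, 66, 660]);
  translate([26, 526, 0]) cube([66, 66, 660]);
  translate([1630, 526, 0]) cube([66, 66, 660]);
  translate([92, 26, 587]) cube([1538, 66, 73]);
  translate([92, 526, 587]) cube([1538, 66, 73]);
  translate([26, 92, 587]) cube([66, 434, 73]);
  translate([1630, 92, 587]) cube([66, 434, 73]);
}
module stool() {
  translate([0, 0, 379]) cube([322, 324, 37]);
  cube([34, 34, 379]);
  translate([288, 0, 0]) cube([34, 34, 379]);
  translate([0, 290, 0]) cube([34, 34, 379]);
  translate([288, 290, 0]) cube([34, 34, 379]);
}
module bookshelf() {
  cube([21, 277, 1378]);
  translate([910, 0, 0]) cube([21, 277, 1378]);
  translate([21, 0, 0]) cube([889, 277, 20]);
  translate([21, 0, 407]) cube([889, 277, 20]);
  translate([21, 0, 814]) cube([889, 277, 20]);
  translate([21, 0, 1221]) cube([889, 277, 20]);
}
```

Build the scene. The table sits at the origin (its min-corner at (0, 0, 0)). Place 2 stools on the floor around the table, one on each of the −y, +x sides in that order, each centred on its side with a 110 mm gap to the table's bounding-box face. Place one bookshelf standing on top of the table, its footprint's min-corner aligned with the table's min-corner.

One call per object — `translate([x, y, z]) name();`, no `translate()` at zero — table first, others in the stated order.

table();
translate([700, -434, 0]) stool();
translate([1832, 147, 0]) stool();
translate([0, 0, 698]) bookshelf();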